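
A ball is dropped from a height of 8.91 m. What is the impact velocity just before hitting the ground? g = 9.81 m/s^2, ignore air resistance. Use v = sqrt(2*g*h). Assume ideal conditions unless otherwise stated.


v = sqrt(2 * g * h)
v = sqrt(2 * 9.81 * 8.91)
v = sqrt(174.8142) = 13.2217 m/s

13.2217 m/s


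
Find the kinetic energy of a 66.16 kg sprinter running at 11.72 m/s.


KE = 0.5 * m * v^2
KE = 0.5 * 66.16 * 11.72^2
KE = 0.5 * 66.16 * 137.3584 = 4543.8159 J

4543.8159 J


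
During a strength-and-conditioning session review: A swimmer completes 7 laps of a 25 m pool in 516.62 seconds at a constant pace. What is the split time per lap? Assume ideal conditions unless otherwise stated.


Split time = total_time / n_laps = 516.62 / 7
Split time = 73.8029 s per lap

73.8029 s


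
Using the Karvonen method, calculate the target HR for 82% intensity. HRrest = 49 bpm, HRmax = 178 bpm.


Target = HRrest + pct*(HRmax - HRrest)
Heart rate reserve = HRmax - HRrest = 178 - 49 = 129 bpm
Fraction = 82% = 0.82
Target = 49 + 0.82 * 129
Target = 49 + 105.78 = 154.78 bpm

154.78 bpm


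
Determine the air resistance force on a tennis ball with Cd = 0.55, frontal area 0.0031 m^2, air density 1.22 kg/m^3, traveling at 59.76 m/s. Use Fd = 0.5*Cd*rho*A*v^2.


Fd = 0.5 * Cd * rho * A * v^2
Fd = 0.5 * 0.55 * 1.22 * 0.0031 * 59.76^2
v^2 = 3571.2576
Fd = 0.5 * 0.55 * 1.22 * 0.0031 * 3571.2576 = 3.7143 N

3.7143 N


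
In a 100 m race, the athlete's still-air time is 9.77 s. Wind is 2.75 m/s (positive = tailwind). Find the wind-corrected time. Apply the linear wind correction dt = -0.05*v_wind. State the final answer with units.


dt = -0.05 * v_wind = -0.05 * 2.75 = -0.1375 s
t_corrected = t_still + dt = 9.77 + (-0.1375)
t_corrected = 9.6325 s

9.6325 s


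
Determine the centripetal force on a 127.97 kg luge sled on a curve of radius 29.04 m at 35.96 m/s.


Fc = m * v^2 / r
v^2 = 35.96^2 = 1293.1216
Fc = 127.97 * 1293.1216 / 29.04
Fc = 165480.7712 / 29.04 = 5698.3737 N

5698.3737 N


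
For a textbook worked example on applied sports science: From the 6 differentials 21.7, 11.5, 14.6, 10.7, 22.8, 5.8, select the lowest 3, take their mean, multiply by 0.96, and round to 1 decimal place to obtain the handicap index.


All differentials: 21.7, 11.5, 14.6, 10.7, 22.8, 5.8
Sorted: 5.8, 10.7, 11.5, 14.6, 21.7, 22.8
Best 3: 5.8, 10.7, 11.5
Average of best = 28 / 3 = 9.3333
Raw index = 9.3333 * 0.96 = 8.96
Handicap index = round(8.96, 1) = 9.0

9.0


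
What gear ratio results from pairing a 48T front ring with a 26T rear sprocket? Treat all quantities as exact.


GR = front_teeth / rear_teeth
GR = 48 / 26
GR = 1.8462

1.8462


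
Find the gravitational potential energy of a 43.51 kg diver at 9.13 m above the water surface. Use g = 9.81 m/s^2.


PE = m * g * h
PE = 43.51 * 9.81 * 9.13
PE = 426.8331 * 9.13 = 3896.9862 J

3896.9862 J


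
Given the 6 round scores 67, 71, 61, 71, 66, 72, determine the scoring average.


Average = sum / n
Sum = 408
Average = 408 / 6 = 68

68


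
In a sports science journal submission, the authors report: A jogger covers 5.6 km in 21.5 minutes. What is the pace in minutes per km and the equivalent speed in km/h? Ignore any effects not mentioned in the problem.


Pace = time / distance = 21.5 min / 5.6 km = 3.8393 min/km
Speed = distance / time_in_hours = 5.6 / 0.3583 hr
Speed = 15.6279 km/h

3.8393 min/km, 15.6279 km/h


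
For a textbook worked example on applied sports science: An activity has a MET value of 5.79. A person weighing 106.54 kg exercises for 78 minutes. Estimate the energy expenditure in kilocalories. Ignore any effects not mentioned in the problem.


kcal = MET * mass * time_hr
Convert time: 78 min = 1.3 hr
kcal = 5.79 * 106.54 * 1.3
kcal = 801.9266 kcal

801.9266 kcal


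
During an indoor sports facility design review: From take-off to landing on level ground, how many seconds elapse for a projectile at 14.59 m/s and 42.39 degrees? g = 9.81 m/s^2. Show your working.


T = 2*v*sin(theta)/g
sin(theta) = sin(42.39 deg) = 0.6742
T = 2*14.59*0.6742 / 9.81
T = 19.6724 / 9.81 = 2.0053 s

2.0053 s


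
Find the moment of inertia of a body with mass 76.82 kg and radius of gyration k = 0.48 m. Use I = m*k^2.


I = m * k^2
I = 76.82 * 0.48^2
I = 76.82 * 0.2304 = 17.6993 kg*m^2

17.6993 kg*m^2


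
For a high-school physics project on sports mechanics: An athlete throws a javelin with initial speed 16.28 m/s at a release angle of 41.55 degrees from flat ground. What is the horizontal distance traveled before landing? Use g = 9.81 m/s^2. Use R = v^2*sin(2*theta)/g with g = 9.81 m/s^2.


R = v^2 * sin(2*theta) / g
Convert angle to radians: theta = 41.55 deg = 0.7252 rad
sin(2*theta) = sin(1.4504) = 0.9928
R = 16.28^2 * 0.9928 / 9.81
R = 265.0384 * 0.9928 / 9.81 = 26.8215 m

26.8215 m


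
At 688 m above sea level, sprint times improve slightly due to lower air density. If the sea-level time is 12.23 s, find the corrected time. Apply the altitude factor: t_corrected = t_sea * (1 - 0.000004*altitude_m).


Correction factor = 1 - 0.000004 * 688 = 0.997248
t_corrected = t_sea * factor = 12.23 * 0.997248
t_corrected = 12.1963 s

12.1963 s


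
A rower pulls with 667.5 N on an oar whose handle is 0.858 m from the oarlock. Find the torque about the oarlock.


tau = F * d
tau = 667.5 * 0.858
tau = 572.715 N*m

572.715 N*m


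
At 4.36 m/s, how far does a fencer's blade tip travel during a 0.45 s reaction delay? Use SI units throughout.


d = v * t
d = 4.36 * 0.45
d = 1.962 m

1.962 m


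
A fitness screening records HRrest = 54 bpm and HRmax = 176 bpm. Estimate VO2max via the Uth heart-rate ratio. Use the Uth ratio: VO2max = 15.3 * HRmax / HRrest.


VO2max = 15.3 * HRmax / HRrest
VO2max = 15.3 * 176 / 54
VO2max = 2692.8 / 54 = 49.8667 mL/kg/min

49.8667 mL/kg/min


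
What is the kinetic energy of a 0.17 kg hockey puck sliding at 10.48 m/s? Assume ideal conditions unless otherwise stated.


KE = 0.5 * m * v^2
KE = 0.5 * 0.17 * 10.48^2
KE = 0.5 * 0.17 * 109.8304 = 9.3356 J

9.3356 J


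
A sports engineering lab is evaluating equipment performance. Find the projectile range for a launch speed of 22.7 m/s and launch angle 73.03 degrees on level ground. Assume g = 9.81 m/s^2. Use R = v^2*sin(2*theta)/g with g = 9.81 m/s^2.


R = v^2 * sin(2*theta) / g
Convert angle to radians: theta = 73.03 deg = 1.2746 rad
sin(2*theta) = sin(2.5492) = 0.5583
R = 22.7^2 * 0.5583 / 9.81
R = 515.29 * 0.5583 / 9.81 = 29.3271 m

29.3271 m


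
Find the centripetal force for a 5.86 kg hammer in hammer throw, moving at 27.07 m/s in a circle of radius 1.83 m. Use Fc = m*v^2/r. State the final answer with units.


Fc = m * v^2 / r
v^2 = 27.07^2 = 732.7849
Fc = 5.86 * 732.7849 / 1.83
Fc = 4294.1195 / 1.83 = 2346.5134 N

2346.5134 N


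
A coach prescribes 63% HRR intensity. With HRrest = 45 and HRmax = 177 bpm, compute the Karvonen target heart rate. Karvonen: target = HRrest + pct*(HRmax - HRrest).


Target = HRrest + pct*(HRmax - HRrest)
Heart rate reserve = HRmax - HRrest = 177 - 45 = 132 bpm
Fraction = 63% = 0.63
Target = 45 + 0.63 * 132
Target = 45 + 83.16 = 128.16 bpm

128.16 bpm


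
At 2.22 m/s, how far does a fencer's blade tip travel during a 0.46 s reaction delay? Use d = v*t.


d = v * t
d = 2.22 * 0.46
d = 1.0212 m

1.0212 m


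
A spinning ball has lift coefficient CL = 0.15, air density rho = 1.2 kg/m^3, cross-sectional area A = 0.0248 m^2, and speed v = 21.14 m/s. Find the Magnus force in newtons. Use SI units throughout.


FM = 0.5 * CL * rho * A * v^2
FM = 0.5 * 0.15 * 1.2 * 0.0248 * 21.14^2
v^2 = 446.8996
FM = 0.5 * 0.15 * 1.2 * 0.0248 * 446.8996 = 0.9975 N

0.9975 N


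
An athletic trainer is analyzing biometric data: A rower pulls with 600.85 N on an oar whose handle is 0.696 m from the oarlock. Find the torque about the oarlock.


tau = F * d
tau = 600.85 * 0.696
tau = 418.1916 N*m

418.1916 N*m


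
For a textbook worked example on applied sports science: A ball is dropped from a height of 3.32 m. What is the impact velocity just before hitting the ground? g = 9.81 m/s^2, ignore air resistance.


v = sqrt(2 * g * h)
v = sqrt(2 * 9.81 * 3.32)
v = sqrt(65.1384) = 8.0708 m/s

8.0708 m/s


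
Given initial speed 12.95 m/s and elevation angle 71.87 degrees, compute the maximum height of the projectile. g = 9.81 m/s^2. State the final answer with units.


H = (v*sin(theta))^2 / (2*g)
vy = v*sin(theta) = 12.95 * sin(71.87 deg) = 12.3071 m/s
H = vy^2 / (2*g) = 151.464 / (2*9.81)
H = 151.464 / 19.62 = 7.7199 m

7.7199 m


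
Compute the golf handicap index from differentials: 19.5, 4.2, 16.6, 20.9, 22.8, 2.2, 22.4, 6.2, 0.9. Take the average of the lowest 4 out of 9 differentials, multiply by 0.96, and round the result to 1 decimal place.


All differentials: 19.5, 4.2, 16.6, 20.9, 22.8, 2.2, 22.4, 6.2, 0.9
Sorted: 0.9, 2.2, 4.2, 6.2, 16.6, 19.5, 20.9, 22.4, 22.8
Best 4: 0.9, 2.2, 4.2, 6.2
Average of best = 13.5 / 4 = 3.375
Raw index = 3.375 * 0.96 = 3.24
Handicap index = round(3.24, 1) = 3.2

3.2


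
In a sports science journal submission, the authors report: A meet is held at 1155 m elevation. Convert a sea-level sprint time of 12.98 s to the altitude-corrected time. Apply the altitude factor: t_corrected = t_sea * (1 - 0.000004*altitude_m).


Correction factor = 1 - 0.000004 * 1155 = 0.99538
t_corrected = t_sea * factor = 12.98 * 0.99538
t_corrected = 12.92 s

12.92 s


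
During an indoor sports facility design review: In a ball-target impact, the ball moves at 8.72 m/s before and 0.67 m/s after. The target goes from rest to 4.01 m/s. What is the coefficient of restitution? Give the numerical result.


e = (v2_after - v1_after) / (v1_before - v2_before)
Numerator = 4.01 - 0.67 = 3.34
Denominator = 8.72 - 0 = 8.72
e = 3.34 / 8.72 = 0.383

0.383


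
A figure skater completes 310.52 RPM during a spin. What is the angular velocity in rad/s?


omega = RPM * 2 * pi / 60
omega = 310.52 * 2 * 3.14159 / 60
omega = 1951.0547 / 60 = 32.5176 rad/s

32.5176 rad/s


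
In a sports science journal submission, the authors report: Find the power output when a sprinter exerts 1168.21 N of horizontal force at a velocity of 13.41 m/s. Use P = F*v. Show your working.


P = F * v
P = 1168.21 * 13.41
P = 15665.6961 W

15665.6961 W


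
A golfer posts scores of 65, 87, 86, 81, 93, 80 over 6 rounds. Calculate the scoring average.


Average = sum / n
Sum = 492
Average = 492 / 6 = 82

82


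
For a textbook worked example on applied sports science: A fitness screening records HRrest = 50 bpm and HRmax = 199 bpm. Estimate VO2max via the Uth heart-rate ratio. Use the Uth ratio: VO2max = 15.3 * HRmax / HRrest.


VO2max = 15.3 * HRmax / HRrest
VO2max = 15.3 * 199 / 50
VO2max = 3044.7 / 50 = 60.894 mL/kg/min

60.894 mL/kg/min


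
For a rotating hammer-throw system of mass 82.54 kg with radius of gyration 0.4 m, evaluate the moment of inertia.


I = m * k^2
I = 82.54 * 0.4^2
I = 82.54 * 0.16 = 13.2064 kg*m^2

13.2064 kg*m^2


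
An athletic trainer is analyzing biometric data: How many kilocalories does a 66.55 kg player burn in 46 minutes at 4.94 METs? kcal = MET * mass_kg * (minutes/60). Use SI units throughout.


kcal = MET * mass * time_hr
Convert time: 46 min = 0.7667 hr
kcal = 4.94 * 66.55 * 0.7667
kcal = 252.047 kcal

252.047 kcal


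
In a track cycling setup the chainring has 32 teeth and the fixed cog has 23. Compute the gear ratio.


GR = front_teeth / rear_teeth
GR = 32 / 23
GR = 1.3913

1.3913


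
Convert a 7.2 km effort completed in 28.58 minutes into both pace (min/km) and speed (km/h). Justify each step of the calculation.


Pace = time / distance = 28.58 min / 7.2 km = 3.9694 min/km
Speed = distance / time_in_hours = 7.2 / 0.4763 hr
Speed = 15.1155 km/h

3.9694 min/km, 15.1155 km/h


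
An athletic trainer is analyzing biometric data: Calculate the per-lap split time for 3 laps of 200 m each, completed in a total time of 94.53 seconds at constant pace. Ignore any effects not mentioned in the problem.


Split time = total_time / n_laps = 94.53 / 3
Split time = 31.51 s per lap

31.51 s


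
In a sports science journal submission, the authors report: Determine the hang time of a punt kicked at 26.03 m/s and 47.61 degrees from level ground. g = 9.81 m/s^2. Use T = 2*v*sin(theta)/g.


T = 2*v*sin(theta)/g
sin(theta) = sin(47.61 deg) = 0.7386
T = 2*26.03*0.7386 / 9.81
T = 38.4501 / 9.81 = 3.9195 s

3.9195 s


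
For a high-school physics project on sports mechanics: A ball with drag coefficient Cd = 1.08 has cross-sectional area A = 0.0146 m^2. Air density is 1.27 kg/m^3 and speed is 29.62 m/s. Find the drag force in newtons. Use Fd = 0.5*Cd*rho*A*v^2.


Fd = 0.5 * Cd * rho * A * v^2
Fd = 0.5 * 1.08 * 1.27 * 0.0146 * 29.62^2
v^2 = 877.3444
Fd = 0.5 * 1.08 * 1.27 * 0.0146 * 877.3444 = 8.7846 N

8.7846 N


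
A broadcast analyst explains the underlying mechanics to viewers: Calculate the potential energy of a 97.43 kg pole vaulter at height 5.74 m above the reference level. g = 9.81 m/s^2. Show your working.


PE = m * g * h
PE = 97.43 * 9.81 * 5.74
PE = 955.7883 * 5.74 = 5486.2248 J

5486.2248 J


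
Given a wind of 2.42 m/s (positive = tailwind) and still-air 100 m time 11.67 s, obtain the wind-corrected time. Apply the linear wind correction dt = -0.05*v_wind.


dt = -0.05 * v_wind = -0.05 * 2.42 = -0.121 s
t_corrected = t_still + dt = 11.67 + (-0.121)
t_corrected = 11.549 s

11.549 s


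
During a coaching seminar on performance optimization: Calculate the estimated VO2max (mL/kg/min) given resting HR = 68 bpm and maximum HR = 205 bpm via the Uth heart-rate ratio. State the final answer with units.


VO2max = 15.3 * HRmax / HRrest
VO2max = 15.3 * 205 / 68
VO2max = 3136.5 / 68 = 46.125 mL/kg/min

46.125 mL/kg/min


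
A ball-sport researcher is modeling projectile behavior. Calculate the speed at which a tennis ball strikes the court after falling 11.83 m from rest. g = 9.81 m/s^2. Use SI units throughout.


v = sqrt(2 * g * h)
v = sqrt(2 * 9.81 * 11.83)
v = sqrt(232.1046) = 15.235 m/s

15.235 m/s


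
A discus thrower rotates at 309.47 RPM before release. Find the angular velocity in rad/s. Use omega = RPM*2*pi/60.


omega = RPM * 2 * pi / 60
omega = 309.47 * 2 * 3.14159 / 60
omega = 1944.4574 / 60 = 32.4076 rad/s

32.4076 rad/s


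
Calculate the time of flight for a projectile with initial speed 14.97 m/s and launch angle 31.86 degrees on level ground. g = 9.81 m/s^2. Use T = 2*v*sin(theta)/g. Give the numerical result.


T = 2*v*sin(theta)/g
sin(theta) = sin(31.86 deg) = 0.5278
T = 2*14.97*0.5278 / 9.81
T = 15.8037 / 9.81 = 1.611 s

1.611 s


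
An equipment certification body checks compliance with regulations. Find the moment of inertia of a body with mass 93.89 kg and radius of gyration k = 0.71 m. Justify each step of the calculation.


I = m * k^2
I = 93.89 * 0.71^2
I = 93.89 * 0.5041 = 47.3299 kg*m^2

47.3299 kg*m^2


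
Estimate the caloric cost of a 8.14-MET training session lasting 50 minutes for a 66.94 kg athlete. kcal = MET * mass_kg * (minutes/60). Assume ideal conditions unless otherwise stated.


kcal = MET * mass * time_hr
Convert time: 50 min = 0.8333 hr
kcal = 8.14 * 66.94 * 0.8333
kcal = 454.0763 kcal

454.0763 kcal


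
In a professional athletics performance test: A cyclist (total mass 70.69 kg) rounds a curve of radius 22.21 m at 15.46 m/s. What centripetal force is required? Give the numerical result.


Fc = m * v^2 / r
v^2 = 15.46^2 = 239.0116
Fc = 70.69 * 239.0116 / 22.21
Fc = 16895.73 / 22.21 = 760.7262 N

760.7262 N


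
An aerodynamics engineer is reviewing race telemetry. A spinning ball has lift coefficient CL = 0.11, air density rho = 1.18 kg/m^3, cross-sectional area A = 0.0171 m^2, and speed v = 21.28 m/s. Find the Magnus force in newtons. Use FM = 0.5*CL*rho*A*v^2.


FM = 0.5 * CL * rho * A * v^2
FM = 0.5 * 0.11 * 1.18 * 0.0171 * 21.28^2
v^2 = 452.8384
FM = 0.5 * 0.11 * 1.18 * 0.0171 * 452.8384 = 0.5026 N

0.5026 N


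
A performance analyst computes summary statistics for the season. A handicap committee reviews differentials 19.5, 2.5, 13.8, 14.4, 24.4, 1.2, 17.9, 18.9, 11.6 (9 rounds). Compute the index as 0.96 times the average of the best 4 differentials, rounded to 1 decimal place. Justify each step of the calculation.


All differentials: 19.5, 2.5, 13.8, 14.4, 24.4, 1.2, 17.9, 18.9, 11.6
Sorted: 1.2, 2.5, 11.6, 13.8, 14.4, 17.9, 18.9, 19.5, 24.4
Best 4: 1.2, 2.5, 11.6, 13.8
Average of best = 29.1 / 4 = 7.275
Raw index = 7.275 * 0.96 = 6.984
Handicap index = round(6.984, 1) = 7.0

7.0


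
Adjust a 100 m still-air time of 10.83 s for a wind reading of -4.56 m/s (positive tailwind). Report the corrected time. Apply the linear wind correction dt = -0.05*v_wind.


dt = -0.05 * v_wind = -0.05 * -4.56 = 0.228 s
t_corrected = t_still + dt = 10.83 + (0.228)
t_corrected = 11.058 s

11.058 s


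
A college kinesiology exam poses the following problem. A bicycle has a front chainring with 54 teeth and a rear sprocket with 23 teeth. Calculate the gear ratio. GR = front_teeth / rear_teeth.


GR = front_teeth / rear_teeth
GR = 54 / 23
GR = 2.3478

2.3478


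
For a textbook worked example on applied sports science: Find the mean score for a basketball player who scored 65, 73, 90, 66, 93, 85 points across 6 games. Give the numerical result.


Average = sum / n
Sum = 472
Average = 472 / 6 = 78.6667

78.6667


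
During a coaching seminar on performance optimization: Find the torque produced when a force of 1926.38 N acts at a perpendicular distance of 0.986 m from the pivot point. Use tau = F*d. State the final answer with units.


tau = F * d
tau = 1926.38 * 0.986
tau = 1899.4107 N*m

1899.4107 N*m


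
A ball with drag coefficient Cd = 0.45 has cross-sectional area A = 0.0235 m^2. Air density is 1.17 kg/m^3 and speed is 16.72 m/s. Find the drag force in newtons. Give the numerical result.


Fd = 0.5 * Cd * rho * A * v^2
Fd = 0.5 * 0.45 * 1.17 * 0.0235 * 16.72^2
v^2 = 279.5584
Fd = 0.5 * 0.45 * 1.17 * 0.0235 * 279.5584 = 1.7295 N

1.7295 N


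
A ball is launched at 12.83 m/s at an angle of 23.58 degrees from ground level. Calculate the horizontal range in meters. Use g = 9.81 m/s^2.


R = v^2 * sin(2*theta) / g
Convert angle to radians: theta = 23.58 deg = 0.4115 rad
sin(2*theta) = sin(0.8231) = 0.7333
R = 12.83^2 * 0.7333 / 9.81
R = 164.6089 * 0.7333 / 9.81 = 12.3038 m

12.3038 m


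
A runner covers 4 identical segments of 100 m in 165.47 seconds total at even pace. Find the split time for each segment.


Split time = total_time / n_laps = 165.47 / 4
Split time = 41.3675 s per lap

41.3675 s


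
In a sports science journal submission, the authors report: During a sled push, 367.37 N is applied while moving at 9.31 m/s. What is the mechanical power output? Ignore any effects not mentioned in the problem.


P = F * v
P = 367.37 * 9.31
P = 3420.2147 W

3420.2147 W


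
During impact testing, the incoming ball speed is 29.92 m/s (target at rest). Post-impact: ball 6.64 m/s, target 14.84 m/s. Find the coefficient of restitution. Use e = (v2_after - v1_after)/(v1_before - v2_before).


e = (v2_after - v1_after) / (v1_before - v2_before)
Numerator = 14.84 - 6.64 = 8.2
Denominator = 29.92 - 0 = 29.92
e = 8.2 / 29.92 = 0.2741

0.2741


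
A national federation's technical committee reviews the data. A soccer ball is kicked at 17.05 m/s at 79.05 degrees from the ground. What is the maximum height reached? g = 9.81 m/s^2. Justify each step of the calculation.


H = (v*sin(theta))^2 / (2*g)
vy = v*sin(theta) = 17.05 * sin(79.05 deg) = 16.7396 m/s
H = vy^2 / (2*g) = 280.2134 / (2*9.81)
H = 280.2134 / 19.62 = 14.282 m

14.282 m


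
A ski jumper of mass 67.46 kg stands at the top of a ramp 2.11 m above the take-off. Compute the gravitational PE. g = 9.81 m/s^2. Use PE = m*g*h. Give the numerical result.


PE = m * g * h
PE = 67.46 * 9.81 * 2.11
PE = 661.7826 * 2.11 = 1396.3613 J

1396.3613 J


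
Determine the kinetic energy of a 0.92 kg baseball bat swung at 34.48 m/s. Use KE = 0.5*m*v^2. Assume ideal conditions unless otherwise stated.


KE = 0.5 * m * v^2
KE = 0.5 * 0.92 * 34.48^2
KE = 0.5 * 0.92 * 1188.8704 = 546.8804 J

546.8804 J


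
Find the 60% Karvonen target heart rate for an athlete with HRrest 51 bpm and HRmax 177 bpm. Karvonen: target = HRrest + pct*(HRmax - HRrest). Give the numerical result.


Target = HRrest + pct*(HRmax - HRrest)
Heart rate reserve = HRmax - HRrest = 177 - 51 = 126 bpm
Fraction = 60% = 0.6
Target = 51 + 0.6 * 126
Target = 51 + 75.6 = 126.6 bpm

126.6 bpm


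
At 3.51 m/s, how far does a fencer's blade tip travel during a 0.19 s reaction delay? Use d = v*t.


d = v * t
d = 3.51 * 0.19
d = 0.6669 m

0.6669 m


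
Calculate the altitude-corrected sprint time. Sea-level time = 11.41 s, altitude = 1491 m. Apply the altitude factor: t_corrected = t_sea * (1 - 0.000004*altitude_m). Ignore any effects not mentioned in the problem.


Correction factor = 1 - 0.000004 * 1491 = 0.994036
t_corrected = t_sea * factor = 11.41 * 0.994036
t_corrected = 11.342 s

11.342 s


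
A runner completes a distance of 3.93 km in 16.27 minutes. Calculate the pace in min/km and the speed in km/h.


Pace = time / distance = 16.27 min / 3.93 km = 4.1399 min/km
Speed = distance / time_in_hours = 3.93 / 0.2712 hr
Speed = 14.4929 km/h

4.1399 min/km, 14.4929 km/h


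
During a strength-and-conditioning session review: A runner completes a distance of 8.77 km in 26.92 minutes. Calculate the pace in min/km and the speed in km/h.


Pace = time / distance = 26.92 min / 8.77 km = 3.0696 min/km
Speed = distance / time_in_hours = 8.77 / 0.4487 hr
Speed = 19.5468 km/h

3.0696 min/km, 19.5468 km/h


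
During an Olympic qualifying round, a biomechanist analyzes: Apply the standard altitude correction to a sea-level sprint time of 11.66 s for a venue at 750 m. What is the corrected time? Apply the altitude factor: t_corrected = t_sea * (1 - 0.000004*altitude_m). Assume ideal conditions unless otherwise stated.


Correction factor = 1 - 0.000004 * 750 = 0.997
t_corrected = t_sea * factor = 11.66 * 0.997
t_corrected = 11.625 s

11.625 s


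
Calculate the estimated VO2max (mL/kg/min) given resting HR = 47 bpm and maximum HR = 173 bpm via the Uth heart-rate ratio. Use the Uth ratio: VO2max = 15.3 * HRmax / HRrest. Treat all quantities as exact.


VO2max = 15.3 * HRmax / HRrest
VO2max = 15.3 * 173 / 47
VO2max = 2646.9 / 47 = 56.317 mL/kg/min

56.317 mL/kg/min


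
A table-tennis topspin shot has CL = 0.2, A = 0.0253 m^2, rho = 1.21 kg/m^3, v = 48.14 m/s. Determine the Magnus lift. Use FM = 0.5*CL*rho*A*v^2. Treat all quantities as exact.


FM = 0.5 * CL * rho * A * v^2
FM = 0.5 * 0.2 * 1.21 * 0.0253 * 48.14^2
v^2 = 2317.4596
FM = 0.5 * 0.2 * 1.21 * 0.0253 * 2317.4596 = 7.0944 N

7.0944 N


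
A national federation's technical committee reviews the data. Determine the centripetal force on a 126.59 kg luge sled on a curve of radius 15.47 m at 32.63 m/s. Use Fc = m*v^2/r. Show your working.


Fc = m * v^2 / r
v^2 = 32.63^2 = 1064.7169
Fc = 126.59 * 1064.7169 / 15.47
Fc = 134782.5124 / 15.47 = 8712.5089 N

8712.5089 N


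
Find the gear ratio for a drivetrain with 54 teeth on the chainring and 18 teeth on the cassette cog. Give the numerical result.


GR = front_teeth / rear_teeth
GR = 54 / 18
GR = 3

3


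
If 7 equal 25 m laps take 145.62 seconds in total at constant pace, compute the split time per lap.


Split time = total_time / n_laps = 145.62 / 7
Split time = 20.8029 s per lap

20.8029 s


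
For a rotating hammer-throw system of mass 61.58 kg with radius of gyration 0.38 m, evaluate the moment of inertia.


I = m * k^2
I = 61.58 * 0.38^2
I = 61.58 * 0.1444 = 8.8922 kg*m^2

8.8922 kg*m^2


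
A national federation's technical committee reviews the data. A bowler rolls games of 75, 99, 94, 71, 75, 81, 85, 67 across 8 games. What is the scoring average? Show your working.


Average = sum / n
Sum = 647
Average = 647 / 8 = 80.875

80.875


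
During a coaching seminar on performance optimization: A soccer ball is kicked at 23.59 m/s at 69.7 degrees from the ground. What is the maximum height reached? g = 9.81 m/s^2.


H = (v*sin(theta))^2 / (2*g)
vy = v*sin(theta) = 23.59 * sin(69.7 deg) = 22.1248 m/s
H = vy^2 / (2*g) = 489.5068 / (2*9.81)
H = 489.5068 / 19.62 = 24.9494 m

24.9494 m


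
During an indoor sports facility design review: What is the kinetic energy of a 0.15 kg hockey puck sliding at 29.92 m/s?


KE = 0.5 * m * v^2
KE = 0.5 * 0.15 * 29.92^2
KE = 0.5 * 0.15 * 895.2064 = 67.1405 J

67.1405 J


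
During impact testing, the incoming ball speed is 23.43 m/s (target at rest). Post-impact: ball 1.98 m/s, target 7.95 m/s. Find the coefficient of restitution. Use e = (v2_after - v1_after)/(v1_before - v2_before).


e = (v2_after - v1_after) / (v1_before - v2_before)
Numerator = 7.95 - 1.98 = 5.97
Denominator = 23.43 - 0 = 23.43
e = 5.97 / 23.43 = 0.2548

0.2548


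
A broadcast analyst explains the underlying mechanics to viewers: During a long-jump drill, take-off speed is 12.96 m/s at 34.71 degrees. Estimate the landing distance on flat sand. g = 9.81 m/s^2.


R = v^2 * sin(2*theta) / g
Convert angle to radians: theta = 34.71 deg = 0.6058 rad
sin(2*theta) = sin(1.2116) = 0.9362
R = 12.96^2 * 0.9362 / 9.81
R = 167.9616 * 0.9362 / 9.81 = 16.0288 m

16.0288 m


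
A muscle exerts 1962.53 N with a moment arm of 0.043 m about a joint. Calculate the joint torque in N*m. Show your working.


tau = F * d
tau = 1962.53 * 0.043
tau = 84.3888 N*m

84.3888 N*m


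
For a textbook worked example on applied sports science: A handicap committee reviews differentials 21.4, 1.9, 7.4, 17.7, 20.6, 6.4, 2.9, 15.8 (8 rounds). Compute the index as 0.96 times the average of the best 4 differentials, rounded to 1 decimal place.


All differentials: 21.4, 1.9, 7.4, 17.7, 20.6, 6.4, 2.9, 15.8
Sorted: 1.9, 2.9, 6.4, 7.4, 15.8, 17.7, 20.6, 21.4
Best 4: 1.9, 2.9, 6.4, 7.4
Average of best = 18.6 / 4 = 4.65
Raw index = 4.65 * 0.96 = 4.464
Handicap index = round(4.464, 1) = 4.5

4.5


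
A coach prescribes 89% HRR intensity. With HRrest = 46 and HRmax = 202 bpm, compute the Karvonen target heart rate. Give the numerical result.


Target = HRrest + pct*(HRmax - HRrest)
Heart rate reserve = HRmax - HRrest = 202 - 46 = 156 bpm
Fraction = 89% = 0.89
Target = 46 + 0.89 * 156
Target = 46 + 138.84 = 184.84 bpm

184.84 bpm


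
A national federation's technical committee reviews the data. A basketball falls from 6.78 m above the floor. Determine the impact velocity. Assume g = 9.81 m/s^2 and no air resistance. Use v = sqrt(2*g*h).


v = sqrt(2 * g * h)
v = sqrt(2 * 9.81 * 6.78)
v = sqrt(133.0236) = 11.5336 m/s

11.5336 m/s


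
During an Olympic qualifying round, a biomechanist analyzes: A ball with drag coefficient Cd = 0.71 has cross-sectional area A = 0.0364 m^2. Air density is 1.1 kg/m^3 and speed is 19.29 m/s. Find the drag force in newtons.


Fd = 0.5 * Cd * rho * A * v^2
Fd = 0.5 * 0.71 * 1.1 * 0.0364 * 19.29^2
v^2 = 372.1041
Fd = 0.5 * 0.71 * 1.1 * 0.0364 * 372.1041 = 5.2892 N

5.2892 N


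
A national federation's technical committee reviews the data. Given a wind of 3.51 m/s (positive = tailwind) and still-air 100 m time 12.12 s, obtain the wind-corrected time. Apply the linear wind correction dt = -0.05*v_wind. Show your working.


dt = -0.05 * v_wind = -0.05 * 3.51 = -0.1755 s
t_corrected = t_still + dt = 12.12 + (-0.1755)
t_corrected = 11.9445 s

11.9445 s


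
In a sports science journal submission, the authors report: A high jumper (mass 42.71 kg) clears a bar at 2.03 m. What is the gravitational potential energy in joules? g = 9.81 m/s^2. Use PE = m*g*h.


PE = m * g * h
PE = 42.71 * 9.81 * 2.03
PE = 418.9851 * 2.03 = 850.5398 J

850.5398 J


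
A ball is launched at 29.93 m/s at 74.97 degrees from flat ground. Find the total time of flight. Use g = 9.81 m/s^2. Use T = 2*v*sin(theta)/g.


T = 2*v*sin(theta)/g
sin(theta) = sin(74.97 deg) = 0.9658
T = 2*29.93*0.9658 / 9.81
T = 57.8122 / 9.81 = 5.8932 s

5.8932 s


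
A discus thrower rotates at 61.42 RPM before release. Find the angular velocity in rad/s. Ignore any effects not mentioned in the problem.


omega = RPM * 2 * pi / 60
omega = 61.42 * 2 * 3.14159 / 60
omega = 385.9132 / 60 = 6.4319 rad/s

6.4319 rad/s


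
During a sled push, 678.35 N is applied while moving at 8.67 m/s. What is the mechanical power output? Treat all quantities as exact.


P = F * v
P = 678.35 * 8.67
P = 5881.2945 W

5881.2945 W


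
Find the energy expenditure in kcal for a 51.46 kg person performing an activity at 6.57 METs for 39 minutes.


kcal = MET * mass * time_hr
Convert time: 39 min = 0.65 hr
kcal = 6.57 * 51.46 * 0.65
kcal = 219.7599 kcal

219.7599 kcal


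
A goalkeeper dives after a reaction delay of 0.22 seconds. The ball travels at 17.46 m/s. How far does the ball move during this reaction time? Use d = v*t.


d = v * t
d = 17.46 * 0.22
d = 3.8412 m

3.8412 m


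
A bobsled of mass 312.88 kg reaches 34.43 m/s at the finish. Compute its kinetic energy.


KE = 0.5 * m * v^2
KE = 0.5 * 312.88 * 34.43^2
KE = 0.5 * 312.88 * 1185.4249 = 185447.8714 J

185447.8714 J


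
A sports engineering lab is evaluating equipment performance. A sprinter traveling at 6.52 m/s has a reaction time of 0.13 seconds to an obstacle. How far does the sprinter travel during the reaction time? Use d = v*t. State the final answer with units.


d = v * t
d = 6.52 * 0.13
d = 0.8476 m

0.8476 m


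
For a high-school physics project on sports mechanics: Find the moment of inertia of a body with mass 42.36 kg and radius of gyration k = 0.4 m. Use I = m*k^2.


I = m * k^2
I = 42.36 * 0.4^2
I = 42.36 * 0.16 = 6.7776 kg*m^2

6.7776 kg*m^2


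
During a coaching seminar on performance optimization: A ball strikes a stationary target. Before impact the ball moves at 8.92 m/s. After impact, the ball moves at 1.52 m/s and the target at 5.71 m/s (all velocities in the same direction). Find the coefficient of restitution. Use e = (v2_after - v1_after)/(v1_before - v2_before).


e = (v2_after - v1_after) / (v1_before - v2_before)
Numerator = 5.71 - 1.52 = 4.19
Denominator = 8.92 - 0 = 8.92
e = 4.19 / 8.92 = 0.4697

0.4697


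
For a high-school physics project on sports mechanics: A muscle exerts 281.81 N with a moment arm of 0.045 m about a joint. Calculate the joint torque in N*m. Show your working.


tau = F * d
tau = 281.81 * 0.045
tau = 12.6814 N*m

12.6814 N*m


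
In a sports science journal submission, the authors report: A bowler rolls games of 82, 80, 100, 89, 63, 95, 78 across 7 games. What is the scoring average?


Average = sum / n
Sum = 587
Average = 587 / 7 = 83.8571

83.8571


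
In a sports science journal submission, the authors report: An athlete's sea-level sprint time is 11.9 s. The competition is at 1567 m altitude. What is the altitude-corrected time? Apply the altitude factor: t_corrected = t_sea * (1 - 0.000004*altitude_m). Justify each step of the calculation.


Correction factor = 1 - 0.000004 * 1567 = 0.993732
t_corrected = t_sea * factor = 11.9 * 0.993732
t_corrected = 11.8254 s

11.8254 s


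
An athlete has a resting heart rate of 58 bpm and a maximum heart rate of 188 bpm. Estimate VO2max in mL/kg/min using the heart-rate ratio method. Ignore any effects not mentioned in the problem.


VO2max = 15.3 * HRmax / HRrest
VO2max = 15.3 * 188 / 58
VO2max = 2876.4 / 58 = 49.5931 mL/kg/min

49.5931 mL/kg/min


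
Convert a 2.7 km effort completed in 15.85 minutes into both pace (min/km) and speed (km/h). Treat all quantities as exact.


Pace = time / distance = 15.85 min / 2.7 km = 5.8704 min/km
Speed = distance / time_in_hours = 2.7 / 0.2642 hr
Speed = 10.2208 km/h

5.8704 min/km, 10.2208 km/h


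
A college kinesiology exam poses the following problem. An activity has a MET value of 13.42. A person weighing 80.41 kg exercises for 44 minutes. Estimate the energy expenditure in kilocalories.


kcal = MET * mass * time_hr
Convert time: 44 min = 0.7333 hr
kcal = 13.42 * 80.41 * 0.7333
kcal = 791.3416 kcal

791.3416 kcal


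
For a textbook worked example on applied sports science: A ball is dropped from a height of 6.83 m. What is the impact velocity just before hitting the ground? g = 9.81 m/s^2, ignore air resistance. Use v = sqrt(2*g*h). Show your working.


v = sqrt(2 * g * h)
v = sqrt(2 * 9.81 * 6.83)
v = sqrt(134.0046) = 11.576 m/s

11.576 m/s


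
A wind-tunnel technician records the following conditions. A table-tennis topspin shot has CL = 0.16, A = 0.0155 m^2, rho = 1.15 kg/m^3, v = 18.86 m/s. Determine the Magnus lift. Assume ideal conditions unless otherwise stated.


FM = 0.5 * CL * rho * A * v^2
FM = 0.5 * 0.16 * 1.15 * 0.0155 * 18.86^2
v^2 = 355.6996
FM = 0.5 * 0.16 * 1.15 * 0.0155 * 355.6996 = 0.5072 N

0.5072 N


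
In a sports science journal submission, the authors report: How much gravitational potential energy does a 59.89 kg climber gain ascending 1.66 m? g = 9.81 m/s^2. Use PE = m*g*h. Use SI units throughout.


PE = m * g * h
PE = 59.89 * 9.81 * 1.66
PE = 587.5209 * 1.66 = 975.2847 J

975.2847 J


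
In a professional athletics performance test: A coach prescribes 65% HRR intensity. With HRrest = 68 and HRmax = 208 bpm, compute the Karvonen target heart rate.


Target = HRrest + pct*(HRmax - HRrest)
Heart rate reserve = HRmax - HRrest = 208 - 68 = 140 bpm
Fraction = 65% = 0.65
Target = 68 + 0.65 * 140
Target = 68 + 91 = 159 bpm

159 bpm


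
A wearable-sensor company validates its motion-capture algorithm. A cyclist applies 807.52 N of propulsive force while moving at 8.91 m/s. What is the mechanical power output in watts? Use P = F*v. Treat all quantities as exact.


P = F * v
P = 807.52 * 8.91
P = 7195.0032 W

7195.0032 W


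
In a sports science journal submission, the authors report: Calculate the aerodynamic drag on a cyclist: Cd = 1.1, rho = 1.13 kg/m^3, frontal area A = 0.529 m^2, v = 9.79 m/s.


Fd = 0.5 * Cd * rho * A * v^2
Fd = 0.5 * 1.1 * 1.13 * 0.529 * 9.79^2
v^2 = 95.8441
Fd = 0.5 * 1.1 * 1.13 * 0.529 * 95.8441 = 31.511 N

31.511 N


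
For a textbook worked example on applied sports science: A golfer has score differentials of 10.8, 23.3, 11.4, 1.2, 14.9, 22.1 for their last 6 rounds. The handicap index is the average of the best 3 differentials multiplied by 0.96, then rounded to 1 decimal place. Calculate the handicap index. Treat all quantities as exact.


All differentials: 10.8, 23.3, 11.4, 1.2, 14.9, 22.1
Sorted: 1.2, 10.8, 11.4, 14.9, 22.1, 23.3
Best 3: 1.2, 10.8, 11.4
Average of best = 23.4 / 3 = 7.8
Raw index = 7.8 * 0.96 = 7.488
Handicap index = round(7.488, 1) = 7.5

7.5


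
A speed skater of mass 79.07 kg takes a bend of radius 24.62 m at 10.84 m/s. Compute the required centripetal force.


Fc = m * v^2 / r
v^2 = 10.84^2 = 117.5056
Fc = 79.07 * 117.5056 / 24.62
Fc = 9291.1678 / 24.62 = 377.3829 N

377.3829 N


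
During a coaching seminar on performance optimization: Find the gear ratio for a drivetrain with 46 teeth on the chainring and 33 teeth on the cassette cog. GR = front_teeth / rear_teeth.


GR = front_teeth / rear_teeth
GR = 46 / 33
GR = 1.3939

1.3939


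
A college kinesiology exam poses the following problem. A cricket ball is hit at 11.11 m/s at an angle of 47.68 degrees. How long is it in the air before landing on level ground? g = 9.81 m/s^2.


T = 2*v*sin(theta)/g
sin(theta) = sin(47.68 deg) = 0.7394
T = 2*11.11*0.7394 / 9.81
T = 16.4294 / 9.81 = 1.6748 s

1.6748 s


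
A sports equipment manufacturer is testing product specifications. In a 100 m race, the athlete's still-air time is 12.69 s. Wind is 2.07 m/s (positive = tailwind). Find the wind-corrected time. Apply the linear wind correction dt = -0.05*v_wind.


dt = -0.05 * v_wind = -0.05 * 2.07 = -0.1035 s
t_corrected = t_still + dt = 12.69 + (-0.1035)
t_corrected = 12.5865 s

12.5865 s


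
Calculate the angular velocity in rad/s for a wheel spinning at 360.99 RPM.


omega = RPM * 2 * pi / 60
omega = 360.99 * 2 * 3.14159 / 60
omega = 2268.1671 / 60 = 37.8028 rad/s

37.8028 rad/s


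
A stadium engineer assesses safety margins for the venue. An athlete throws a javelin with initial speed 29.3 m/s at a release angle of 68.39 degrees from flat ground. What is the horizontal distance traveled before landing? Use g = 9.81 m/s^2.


R = v^2 * sin(2*theta) / g
Convert angle to radians: theta = 68.39 deg = 1.1936 rad
sin(2*theta) = sin(2.3873) = 0.6848
R = 29.3^2 * 0.6848 / 9.81
R = 858.49 * 0.6848 / 9.81 = 59.9282 m

59.9282 m


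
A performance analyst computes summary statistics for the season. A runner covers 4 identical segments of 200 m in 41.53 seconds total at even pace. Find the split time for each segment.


Split time = total_time / n_laps = 41.53 / 4
Split time = 10.3825 s per lap

10.3825 s


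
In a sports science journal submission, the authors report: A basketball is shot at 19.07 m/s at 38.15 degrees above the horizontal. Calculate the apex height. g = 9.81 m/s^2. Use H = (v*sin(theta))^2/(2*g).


H = (v*sin(theta))^2 / (2*g)
vy = v*sin(theta) = 19.07 * sin(38.15 deg) = 11.78 m/s
H = vy^2 / (2*g) = 138.7676 / (2*9.81)
H = 138.7676 / 19.62 = 7.0728 m

7.0728 m


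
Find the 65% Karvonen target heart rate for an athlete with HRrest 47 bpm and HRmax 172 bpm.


Target = HRrest + pct*(HRmax - HRrest)
Heart rate reserve = HRmax - HRrest = 172 - 47 = 125 bpm
Fraction = 65% = 0.65
Target = 47 + 0.65 * 125
Target = 47 + 81.25 = 128.25 bpm

128.25 bpm


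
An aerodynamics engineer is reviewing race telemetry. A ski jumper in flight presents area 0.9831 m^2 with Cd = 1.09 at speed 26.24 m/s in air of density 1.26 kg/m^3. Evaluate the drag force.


Fd = 0.5 * Cd * rho * A * v^2
Fd = 0.5 * 1.09 * 1.26 * 0.9831 * 26.24^2
v^2 = 688.5376
Fd = 0.5 * 1.09 * 1.26 * 0.9831 * 688.5376 = 464.8281 N

464.8281 N


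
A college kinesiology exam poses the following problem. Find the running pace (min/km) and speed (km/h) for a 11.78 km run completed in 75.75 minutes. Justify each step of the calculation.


Pace = time / distance = 75.75 min / 11.78 km = 6.4304 min/km
Speed = distance / time_in_hours = 11.78 / 1.2625 hr
Speed = 9.3307 km/h

6.4304 min/km, 9.3307 km/h


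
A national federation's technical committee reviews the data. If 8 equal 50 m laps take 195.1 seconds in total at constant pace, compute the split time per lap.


Split time = total_time / n_laps = 195.1 / 8
Split time = 24.3875 s per lap

24.3875 s


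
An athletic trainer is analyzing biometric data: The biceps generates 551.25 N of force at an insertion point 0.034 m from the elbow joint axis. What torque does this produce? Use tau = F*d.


tau = F * d
tau = 551.25 * 0.034
tau = 18.7425 N*m

18.7425 N*m


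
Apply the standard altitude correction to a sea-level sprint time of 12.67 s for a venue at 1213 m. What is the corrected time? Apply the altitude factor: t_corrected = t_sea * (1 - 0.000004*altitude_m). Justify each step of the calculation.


Correction factor = 1 - 0.000004 * 1213 = 0.995148
t_corrected = t_sea * factor = 12.67 * 0.995148
t_corrected = 12.6085 s

12.6085 s


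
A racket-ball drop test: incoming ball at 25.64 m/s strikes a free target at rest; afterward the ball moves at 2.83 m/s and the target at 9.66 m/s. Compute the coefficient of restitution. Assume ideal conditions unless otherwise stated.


e = (v2_after - v1_after) / (v1_before - v2_before)
Numerator = 9.66 - 2.83 = 6.83
Denominator = 25.64 - 0 = 25.64
e = 6.83 / 25.64 = 0.2664

0.2664


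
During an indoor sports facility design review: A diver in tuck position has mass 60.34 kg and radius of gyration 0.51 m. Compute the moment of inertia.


I = m * k^2
I = 60.34 * 0.51^2
I = 60.34 * 0.2601 = 15.6944 kg*m^2

15.6944 kg*m^2
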